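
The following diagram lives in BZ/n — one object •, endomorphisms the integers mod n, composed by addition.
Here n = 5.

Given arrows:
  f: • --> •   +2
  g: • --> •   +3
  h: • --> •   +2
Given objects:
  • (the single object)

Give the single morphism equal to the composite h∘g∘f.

  0 +2≡2 +3≡0 +2≡2  (mod 5)
result: +2

Answer: +2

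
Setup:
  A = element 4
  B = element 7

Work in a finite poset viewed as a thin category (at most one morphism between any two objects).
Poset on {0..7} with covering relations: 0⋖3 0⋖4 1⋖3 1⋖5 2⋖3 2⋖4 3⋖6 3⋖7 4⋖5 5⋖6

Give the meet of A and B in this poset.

Common predecessors of 4,7: {0,2}
  maximal lower bounds 0 and 2 are incomparable: neither 0<=2 nor 2<=0
→ no greatest lower bound exists

Answer: NO MEET EXISTS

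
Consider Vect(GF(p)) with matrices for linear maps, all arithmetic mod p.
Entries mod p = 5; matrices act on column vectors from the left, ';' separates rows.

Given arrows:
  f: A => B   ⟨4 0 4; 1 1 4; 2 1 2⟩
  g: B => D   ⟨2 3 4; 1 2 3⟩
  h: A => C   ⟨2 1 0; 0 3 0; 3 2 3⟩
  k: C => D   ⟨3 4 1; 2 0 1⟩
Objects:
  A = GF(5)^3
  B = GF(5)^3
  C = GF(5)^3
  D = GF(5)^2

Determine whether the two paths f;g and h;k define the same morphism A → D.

Path 1 = f;g:
  e0=[1,0,0] f=>[4,1,2] g=>[4,2]
  e1=[0,1,0] f=>[0,1,1] g=>[2,0]
  e2=[0,0,1] f=>[4,4,2] g=>[3,3]
  ⟦path⟧₁ = ⟨4 2 3; 2 0 3⟩
Path 2 = h;k:
  e0=[1,0,0] h=>[2,0,3] k=>[4,2]
  e1=[0,1,0] h=>[1,3,2] k=>[2,4]
  e2=[0,0,1] h=>[0,0,3] k=>[3,3]
  ⟦path⟧₂ = ⟨4 2 3; 2 4 3⟩
Equal? NO — does not commute

Answer: DOES NOT COMMUTE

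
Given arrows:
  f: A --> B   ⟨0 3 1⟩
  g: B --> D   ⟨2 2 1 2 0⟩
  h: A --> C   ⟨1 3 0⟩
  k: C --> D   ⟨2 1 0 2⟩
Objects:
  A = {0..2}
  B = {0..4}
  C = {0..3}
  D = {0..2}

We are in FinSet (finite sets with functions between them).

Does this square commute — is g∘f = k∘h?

Answer: DOES NOT COMMUTE

Derivation:
Path 1 = f;g:
  0 f-->0 g-->2
  1 f-->3 g-->2
  2 f-->1 g-->2
  composite₁ = ⟨2 2 2⟩
Path 2 = h;k:
  0 h-->1 k-->1
  1 h-->3 k-->2
  2 h-->0 k-->2
  composite₂ = ⟨1 2 2⟩
Equal? differ; not commutative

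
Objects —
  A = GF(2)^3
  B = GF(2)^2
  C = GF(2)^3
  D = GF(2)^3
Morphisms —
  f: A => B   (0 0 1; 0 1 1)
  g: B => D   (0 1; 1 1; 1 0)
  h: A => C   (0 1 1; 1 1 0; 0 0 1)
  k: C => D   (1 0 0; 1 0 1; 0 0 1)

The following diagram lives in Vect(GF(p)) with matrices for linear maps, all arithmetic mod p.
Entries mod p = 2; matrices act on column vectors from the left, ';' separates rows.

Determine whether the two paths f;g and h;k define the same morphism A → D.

Answer: COMMUTES

Derivation:
Along f;g (path 1):
  e0=(1,0,0) f=>(0,0) g=>(0,0,0)
  e1=(0,1,0) f=>(0,1) g=>(1,1,0)
  e2=(0,0,1) f=>(1,1) g=>(1,0,1)
  ⟦path⟧₁ = (0 1 1; 0 1 0; 0 0 1)
Along h;k (path 2):
  e0=(1,0,0) h=>(0,1,0) k=>(0,0,0)
  e1=(0,1,0) h=>(1,1,0) k=>(1,1,0)
  e2=(0,0,1) h=>(1,0,1) k=>(1,0,1)
  ⟦path⟧₂ = (0 1 1; 0 1 0; 0 0 1)
Equal? equal; square commutes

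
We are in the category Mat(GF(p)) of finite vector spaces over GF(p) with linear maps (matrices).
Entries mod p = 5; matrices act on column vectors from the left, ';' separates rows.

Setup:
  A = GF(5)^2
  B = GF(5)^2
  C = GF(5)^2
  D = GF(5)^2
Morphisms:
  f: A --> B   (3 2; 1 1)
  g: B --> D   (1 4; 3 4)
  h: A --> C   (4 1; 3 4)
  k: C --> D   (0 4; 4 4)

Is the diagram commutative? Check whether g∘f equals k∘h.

Answer: COMMUTES

Derivation:
1) trace f;g:
  e0=⟨1,0⟩ f-->⟨3,1⟩ g-->⟨2,3⟩
  e1=⟨0,1⟩ f-->⟨2,1⟩ g-->⟨1,0⟩
  composite₁ = (2 1; 3 0)
2) trace h;k:
  e0=⟨1,0⟩ h-->⟨4,3⟩ k-->⟨2,3⟩
  e1=⟨0,1⟩ h-->⟨1,4⟩ k-->⟨1,0⟩
  composite₂ = (2 1; 3 0)
Equal? equal; square commutes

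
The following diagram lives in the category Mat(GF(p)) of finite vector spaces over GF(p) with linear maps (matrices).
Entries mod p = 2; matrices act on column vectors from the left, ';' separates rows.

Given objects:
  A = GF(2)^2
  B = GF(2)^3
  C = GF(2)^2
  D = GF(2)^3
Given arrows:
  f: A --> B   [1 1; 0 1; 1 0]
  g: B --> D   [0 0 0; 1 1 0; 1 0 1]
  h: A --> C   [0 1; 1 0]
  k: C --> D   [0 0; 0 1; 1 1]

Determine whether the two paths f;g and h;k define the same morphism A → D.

Answer: DOES NOT COMMUTE

Derivation:
1) trace f;g:
  e0=[1,0] f-->[1,0,1] g-->[0,1,0]
  e1=[0,1] f-->[1,1,0] g-->[0,0,1]
  composite₁ = [0 0; 1 0; 0 1]
2) trace h;k:
  e0=[1,0] h-->[0,1] k-->[0,1,1]
  e1=[0,1] h-->[1,0] k-->[0,0,1]
  composite₂ = [0 0; 1 0; 1 1]
Equal? NO — does not commute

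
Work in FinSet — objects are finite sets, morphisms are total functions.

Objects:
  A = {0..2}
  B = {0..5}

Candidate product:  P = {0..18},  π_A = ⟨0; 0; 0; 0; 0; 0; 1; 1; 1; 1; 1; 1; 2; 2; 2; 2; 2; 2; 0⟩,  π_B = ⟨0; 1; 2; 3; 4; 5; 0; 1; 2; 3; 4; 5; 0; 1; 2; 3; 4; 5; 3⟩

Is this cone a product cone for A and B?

|A|·|B| = 3·6 = 18;  |P| = 19
  → cardinalities differ; no bijection possible.

Answer: NOT A VALID PRODUCT — |P|=19 ≠ |A|·|B|=18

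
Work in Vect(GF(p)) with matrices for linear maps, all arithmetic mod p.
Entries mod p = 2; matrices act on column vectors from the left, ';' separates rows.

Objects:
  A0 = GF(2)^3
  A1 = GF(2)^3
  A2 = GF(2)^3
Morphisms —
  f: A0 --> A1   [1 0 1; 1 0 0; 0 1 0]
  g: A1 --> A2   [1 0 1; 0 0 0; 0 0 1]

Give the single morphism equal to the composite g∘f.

  e0=(1,0,0) f-->(1,1,0) g-->(1,0,0)
  e1=(0,1,0) f-->(0,0,1) g-->(1,0,1)
  e2=(0,0,1) f-->(1,0,0) g-->(1,0,0)
composite: [1 1 1; 0 0 0; 0 1 0]

Answer: [1 1 1; 0 0 0; 0 1 0]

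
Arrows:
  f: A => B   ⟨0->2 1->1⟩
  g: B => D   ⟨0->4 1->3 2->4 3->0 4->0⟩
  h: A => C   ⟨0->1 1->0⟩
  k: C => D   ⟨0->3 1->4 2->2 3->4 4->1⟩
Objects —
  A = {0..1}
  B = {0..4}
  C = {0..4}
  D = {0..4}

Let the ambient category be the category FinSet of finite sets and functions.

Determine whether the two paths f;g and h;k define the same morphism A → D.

1) trace f;g:
  0 f=>2 g=>4
  1 f=>1 g=>3
  composite₁ = ⟨0->4 1->3⟩
2) trace h;k:
  0 h=>1 k=>4
  1 h=>0 k=>3
  composite₂ = ⟨0->4 1->3⟩
Equal? YES — commutes

Answer: COMMUTES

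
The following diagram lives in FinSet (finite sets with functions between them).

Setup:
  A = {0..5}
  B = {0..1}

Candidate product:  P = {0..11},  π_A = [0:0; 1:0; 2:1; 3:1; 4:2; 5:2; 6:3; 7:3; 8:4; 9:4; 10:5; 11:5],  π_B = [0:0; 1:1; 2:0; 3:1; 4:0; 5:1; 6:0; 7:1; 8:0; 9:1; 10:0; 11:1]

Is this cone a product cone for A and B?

Answer: VALID PRODUCT

Derivation:
|A|·|B| = 6·2 = 12;  |P| = 12
Check the pairing map k ↦ (π_A(k), π_B(k)):
  0 : (0,0)
  1 : (0,1)
  2 : (1,0)
  3 : (1,1)
  4 : (2,0)
  5 : (2,1)
  6 : (3,0)
  7 : (3,1)
  8 : (4,0)
  9 : (4,1)
  10 : (5,0)
  11 : (5,1)
distinct pairs in image: 12 / 12 needed
  → bijection onto A×B; projections well-typed.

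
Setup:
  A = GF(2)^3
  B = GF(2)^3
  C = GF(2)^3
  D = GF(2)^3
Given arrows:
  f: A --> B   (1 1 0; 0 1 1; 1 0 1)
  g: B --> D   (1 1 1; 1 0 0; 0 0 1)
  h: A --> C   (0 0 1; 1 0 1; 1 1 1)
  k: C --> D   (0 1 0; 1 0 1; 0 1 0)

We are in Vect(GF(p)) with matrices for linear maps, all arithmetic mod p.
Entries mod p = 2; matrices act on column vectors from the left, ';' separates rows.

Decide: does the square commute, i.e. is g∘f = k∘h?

Path 1 = f;g:
  e0=⟨1,0,0⟩ f-->⟨1,0,1⟩ g-->⟨0,1,1⟩
  e1=⟨0,1,0⟩ f-->⟨1,1,0⟩ g-->⟨0,1,0⟩
  e2=⟨0,0,1⟩ f-->⟨0,1,1⟩ g-->⟨0,0,1⟩
  ⟦path⟧₁ = (0 0 0; 1 1 0; 1 0 1)
Path 2 = h;k:
  e0=⟨1,0,0⟩ h-->⟨0,1,1⟩ k-->⟨1,1,1⟩
  e1=⟨0,1,0⟩ h-->⟨0,0,1⟩ k-->⟨0,1,0⟩
  e2=⟨0,0,1⟩ h-->⟨1,1,1⟩ k-->⟨1,0,1⟩
  ⟦path⟧₂ = (1 0 1; 1 1 0; 1 0 1)
Equal? NO — does not commute

Answer: DOES NOT COMMUTE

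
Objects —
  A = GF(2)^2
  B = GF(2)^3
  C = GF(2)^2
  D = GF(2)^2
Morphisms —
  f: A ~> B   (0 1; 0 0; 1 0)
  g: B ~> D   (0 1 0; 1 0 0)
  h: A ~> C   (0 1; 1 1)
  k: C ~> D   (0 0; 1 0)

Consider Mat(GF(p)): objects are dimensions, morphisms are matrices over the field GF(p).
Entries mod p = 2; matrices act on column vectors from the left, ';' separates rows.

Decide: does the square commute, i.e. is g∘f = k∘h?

1) trace f;g:
  e0=[1,0] f~>[0,0,1] g~>[0,0]
  e1=[0,1] f~>[1,0,0] g~>[0,1]
  composite₁ = (0 0; 0 1)
2) trace h;k:
  e0=[1,0] h~>[0,1] k~>[0,0]
  e1=[0,1] h~>[1,1] k~>[0,1]
  composite₂ = (0 0; 0 1)
Equal? equal; square commutes

Answer: COMMUTES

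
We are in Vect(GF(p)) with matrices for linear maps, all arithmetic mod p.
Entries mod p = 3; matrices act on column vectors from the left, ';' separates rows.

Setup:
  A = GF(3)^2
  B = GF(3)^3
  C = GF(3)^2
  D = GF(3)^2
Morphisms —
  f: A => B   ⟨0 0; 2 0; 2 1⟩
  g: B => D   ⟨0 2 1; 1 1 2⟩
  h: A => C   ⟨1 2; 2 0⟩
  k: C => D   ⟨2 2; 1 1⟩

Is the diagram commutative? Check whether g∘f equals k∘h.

1) trace f;g:
  e0=(1,0) f=>(0,2,2) g=>(0,0)
  e1=(0,1) f=>(0,0,1) g=>(1,2)
  result₁ = ⟨0 1; 0 2⟩
2) trace h;k:
  e0=(1,0) h=>(1,2) k=>(0,0)
  e1=(0,1) h=>(2,0) k=>(1,2)
  result₂ = ⟨0 1; 0 2⟩
Equal? equal; square commutes

Answer: COMMUTES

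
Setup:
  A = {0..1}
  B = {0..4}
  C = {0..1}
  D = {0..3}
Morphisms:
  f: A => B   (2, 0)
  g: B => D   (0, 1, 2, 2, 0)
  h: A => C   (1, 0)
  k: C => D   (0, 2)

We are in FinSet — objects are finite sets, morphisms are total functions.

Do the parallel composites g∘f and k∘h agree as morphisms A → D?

Answer: COMMUTES

Trace:
1) trace f;g:
  0 f=>2 g=>2
  1 f=>0 g=>0
  result₁ = (2, 0)
2) trace h;k:
  0 h=>1 k=>2
  1 h=>0 k=>0
  result₂ = (2, 0)
Equal? YES — commutes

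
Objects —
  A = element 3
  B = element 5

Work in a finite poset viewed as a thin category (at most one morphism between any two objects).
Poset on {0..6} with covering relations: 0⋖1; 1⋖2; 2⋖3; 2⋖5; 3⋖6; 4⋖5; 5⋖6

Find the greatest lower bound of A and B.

Lower bounds of A=3 and B=5: {0,1,2}
  0 <= 2
  1 <= 2
  2 <= 2
glb = 2

Answer: A∧B = 2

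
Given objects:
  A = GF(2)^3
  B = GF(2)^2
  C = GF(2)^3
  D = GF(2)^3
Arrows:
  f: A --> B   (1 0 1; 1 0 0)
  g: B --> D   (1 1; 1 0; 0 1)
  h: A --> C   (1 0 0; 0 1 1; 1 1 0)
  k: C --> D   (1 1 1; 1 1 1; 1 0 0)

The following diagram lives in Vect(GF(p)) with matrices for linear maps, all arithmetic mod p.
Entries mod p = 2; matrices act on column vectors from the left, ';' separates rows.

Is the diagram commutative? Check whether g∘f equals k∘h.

Path 1 = f;g:
  e0=(1,0,0) f-->(1,1) g-->(0,1,1)
  e1=(0,1,0) f-->(0,0) g-->(0,0,0)
  e2=(0,0,1) f-->(1,0) g-->(1,1,0)
  ⟦path⟧₁ = (0 0 1; 1 0 1; 1 0 0)
Path 2 = h;k:
  e0=(1,0,0) h-->(1,0,1) k-->(0,0,1)
  e1=(0,1,0) h-->(0,1,1) k-->(0,0,0)
  e2=(0,0,1) h-->(0,1,0) k-->(1,1,0)
  ⟦path⟧₂ = (0 0 1; 0 0 1; 1 0 0)
Equal? differ; not commutative

Answer: DOES NOT COMMUTE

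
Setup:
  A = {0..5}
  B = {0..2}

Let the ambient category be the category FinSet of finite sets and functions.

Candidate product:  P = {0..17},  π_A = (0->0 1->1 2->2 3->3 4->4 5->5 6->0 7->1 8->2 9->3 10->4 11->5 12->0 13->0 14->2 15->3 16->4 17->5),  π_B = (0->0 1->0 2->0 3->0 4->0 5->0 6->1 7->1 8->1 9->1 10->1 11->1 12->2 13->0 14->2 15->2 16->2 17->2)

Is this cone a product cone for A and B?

Answer: NOT A VALID PRODUCT — duplicate pair at indices 0,13

Trace:
|A|·|B| = 6·3 = 18;  |P| = 18
Check the pairing map k ↦ (π_A(k), π_B(k)):
  0 -> (0,0)
  1 -> (1,0)
  2 -> (2,0)
  3 -> (3,0)
  4 -> (4,0)
  5 -> (5,0)
  6 -> (0,1)
  7 -> (1,1)
  8 -> (2,1)
  9 -> (3,1)
  10 -> (4,1)
  11 -> (5,1)
  12 -> (0,2)
  13 -> (0,0)  ✗ repeats pair of k=0
  14 -> (2,2)
  15 -> (3,2)
  16 -> (4,2)
  17 -> (5,2)
distinct pairs in image: 17 / 18 needed
  → (0,0) hit at k=0 and k=13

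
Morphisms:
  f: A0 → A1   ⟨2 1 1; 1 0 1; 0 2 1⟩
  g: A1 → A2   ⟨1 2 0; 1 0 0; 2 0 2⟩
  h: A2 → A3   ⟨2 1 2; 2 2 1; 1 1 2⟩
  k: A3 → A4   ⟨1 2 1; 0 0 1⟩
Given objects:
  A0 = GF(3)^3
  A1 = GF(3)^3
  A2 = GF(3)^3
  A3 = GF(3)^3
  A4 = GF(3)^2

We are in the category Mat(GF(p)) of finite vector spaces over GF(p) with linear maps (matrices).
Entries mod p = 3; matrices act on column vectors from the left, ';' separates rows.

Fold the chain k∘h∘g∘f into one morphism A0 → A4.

Answer: ⟨1 1 0; 2 2 0⟩

Derivation:
  e0=(1,0,0) f→(2,1,0) g→(1,2,1) h→(0,1,2) k→(1,2)
  e1=(0,1,0) f→(1,0,2) g→(1,1,0) h→(0,1,2) k→(1,2)
  e2=(0,0,1) f→(1,1,1) g→(0,1,1) h→(0,0,0) k→(0,0)
composite: ⟨1 1 0; 2 2 0⟩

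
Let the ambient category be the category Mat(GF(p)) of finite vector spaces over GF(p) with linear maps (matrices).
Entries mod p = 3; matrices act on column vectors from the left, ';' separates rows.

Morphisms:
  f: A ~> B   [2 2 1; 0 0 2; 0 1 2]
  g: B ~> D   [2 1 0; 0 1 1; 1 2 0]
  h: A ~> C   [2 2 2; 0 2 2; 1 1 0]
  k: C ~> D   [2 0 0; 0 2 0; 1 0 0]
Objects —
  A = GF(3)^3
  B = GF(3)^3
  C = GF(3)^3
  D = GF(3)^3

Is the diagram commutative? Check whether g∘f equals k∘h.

Along f;g (path 1):
  e0=⟨1,0,0⟩ f~>⟨2,0,0⟩ g~>⟨1,0,2⟩
  e1=⟨0,1,0⟩ f~>⟨2,0,1⟩ g~>⟨1,1,2⟩
  e2=⟨0,0,1⟩ f~>⟨1,2,2⟩ g~>⟨1,1,2⟩
  result₁ = [1 1 1; 0 1 1; 2 2 2]
Along h;k (path 2):
  e0=⟨1,0,0⟩ h~>⟨2,0,1⟩ k~>⟨1,0,2⟩
  e1=⟨0,1,0⟩ h~>⟨2,2,1⟩ k~>⟨1,1,2⟩
  e2=⟨0,0,1⟩ h~>⟨2,2,0⟩ k~>⟨1,1,2⟩
  result₂ = [1 1 1; 0 1 1; 2 2 2]
Equal? equal; square commutes

Answer: COMMUTES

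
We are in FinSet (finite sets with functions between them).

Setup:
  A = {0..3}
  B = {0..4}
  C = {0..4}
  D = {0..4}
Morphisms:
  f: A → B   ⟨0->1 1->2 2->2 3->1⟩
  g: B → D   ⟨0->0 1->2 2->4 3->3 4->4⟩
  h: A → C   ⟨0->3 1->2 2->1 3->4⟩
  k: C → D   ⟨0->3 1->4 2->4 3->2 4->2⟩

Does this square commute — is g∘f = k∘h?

Along f;g (path 1):
  0 f→1 g→2
  1 f→2 g→4
  2 f→2 g→4
  3 f→1 g→2
  result₁ = ⟨0->2 1->4 2->4 3->2⟩
Along h;k (path 2):
  0 h→3 k→2
  1 h→2 k→4
  2 h→1 k→4
  3 h→4 k→2
  result₂ = ⟨0->2 1->4 2->4 3->2⟩
Equal? same morphism ✓

Answer: COMMUTES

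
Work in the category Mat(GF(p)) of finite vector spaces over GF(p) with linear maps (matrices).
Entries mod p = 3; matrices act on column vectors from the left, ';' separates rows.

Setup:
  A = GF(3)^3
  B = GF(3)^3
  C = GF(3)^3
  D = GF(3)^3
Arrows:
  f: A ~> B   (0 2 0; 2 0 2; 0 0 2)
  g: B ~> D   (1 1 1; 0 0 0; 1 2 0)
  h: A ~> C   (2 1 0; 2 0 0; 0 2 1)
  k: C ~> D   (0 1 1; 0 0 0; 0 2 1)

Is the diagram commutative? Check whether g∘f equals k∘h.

Along f;g (path 1):
  e0=[1,0,0] f~>[0,2,0] g~>[2,0,1]
  e1=[0,1,0] f~>[2,0,0] g~>[2,0,2]
  e2=[0,0,1] f~>[0,2,2] g~>[1,0,1]
  result₁ = (2 2 1; 0 0 0; 1 2 1)
Along h;k (path 2):
  e0=[1,0,0] h~>[2,2,0] k~>[2,0,1]
  e1=[0,1,0] h~>[1,0,2] k~>[2,0,2]
  e2=[0,0,1] h~>[0,0,1] k~>[1,0,1]
  result₂ = (2 2 1; 0 0 0; 1 2 1)
Equal? YES — commutes

Answer: COMMUTES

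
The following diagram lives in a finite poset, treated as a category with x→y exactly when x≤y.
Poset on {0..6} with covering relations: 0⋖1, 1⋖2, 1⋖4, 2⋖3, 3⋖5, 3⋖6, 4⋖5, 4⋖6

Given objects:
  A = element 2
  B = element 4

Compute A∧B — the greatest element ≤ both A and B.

Answer: A∧B = 1

Trace:
Common predecessors of 2,4: {0,1}
  0 ≤ 1
  1 ≤ 1
glb = 1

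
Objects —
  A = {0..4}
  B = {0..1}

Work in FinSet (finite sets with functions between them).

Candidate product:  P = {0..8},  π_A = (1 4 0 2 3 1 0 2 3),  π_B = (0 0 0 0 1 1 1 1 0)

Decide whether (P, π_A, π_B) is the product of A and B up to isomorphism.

|A|·|B| = 5·2 = 10;  |P| = 9
  → cardinalities differ; no bijection possible.

Answer: NOT A VALID PRODUCT — |P|=9 ≠ |A|·|B|=10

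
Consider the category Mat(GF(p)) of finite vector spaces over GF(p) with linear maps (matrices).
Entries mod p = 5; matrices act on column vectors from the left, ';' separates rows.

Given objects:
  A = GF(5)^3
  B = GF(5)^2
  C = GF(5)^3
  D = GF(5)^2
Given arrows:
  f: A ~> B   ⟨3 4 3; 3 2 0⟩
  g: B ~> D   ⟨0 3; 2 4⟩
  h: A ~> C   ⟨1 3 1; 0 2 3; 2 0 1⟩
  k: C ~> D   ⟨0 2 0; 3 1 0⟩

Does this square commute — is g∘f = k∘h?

1) trace f;g:
  e0=⟨1,0,0⟩ f~>⟨3,3⟩ g~>⟨4,3⟩
  e1=⟨0,1,0⟩ f~>⟨4,2⟩ g~>⟨1,1⟩
  e2=⟨0,0,1⟩ f~>⟨3,0⟩ g~>⟨0,1⟩
  composite₁ = ⟨4 1 0; 3 1 1⟩
2) trace h;k:
  e0=⟨1,0,0⟩ h~>⟨1,0,2⟩ k~>⟨0,3⟩
  e1=⟨0,1,0⟩ h~>⟨3,2,0⟩ k~>⟨4,1⟩
  e2=⟨0,0,1⟩ h~>⟨1,3,1⟩ k~>⟨1,1⟩
  composite₂ = ⟨0 4 1; 3 1 1⟩
Equal? differ; not commutative

Answer: DOES NOT COMMUTE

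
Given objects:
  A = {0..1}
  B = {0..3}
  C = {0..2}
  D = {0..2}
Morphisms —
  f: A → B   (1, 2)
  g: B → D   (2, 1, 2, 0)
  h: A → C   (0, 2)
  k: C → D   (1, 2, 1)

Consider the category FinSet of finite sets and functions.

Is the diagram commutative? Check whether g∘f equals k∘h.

Answer: DOES NOT COMMUTE

Work:
Path 1 = f;g:
  0 f→1 g→1
  1 f→2 g→2
  result₁ = (1, 2)
Path 2 = h;k:
  0 h→0 k→1
  1 h→2 k→1
  result₂ = (1, 1)
Equal? NO — does not commute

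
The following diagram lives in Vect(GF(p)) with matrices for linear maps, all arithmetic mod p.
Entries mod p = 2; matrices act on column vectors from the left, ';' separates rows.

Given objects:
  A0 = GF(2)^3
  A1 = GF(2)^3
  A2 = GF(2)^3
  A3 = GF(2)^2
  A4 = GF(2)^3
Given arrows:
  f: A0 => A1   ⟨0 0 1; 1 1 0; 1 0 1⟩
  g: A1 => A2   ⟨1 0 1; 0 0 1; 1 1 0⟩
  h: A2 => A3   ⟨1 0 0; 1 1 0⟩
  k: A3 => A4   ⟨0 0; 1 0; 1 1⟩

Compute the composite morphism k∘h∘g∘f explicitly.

  e0=⟨1,0,0⟩ f=>⟨0,1,1⟩ g=>⟨1,1,1⟩ h=>⟨1,0⟩ k=>⟨0,1,1⟩
  e1=⟨0,1,0⟩ f=>⟨0,1,0⟩ g=>⟨0,0,1⟩ h=>⟨0,0⟩ k=>⟨0,0,0⟩
  e2=⟨0,0,1⟩ f=>⟨1,0,1⟩ g=>⟨0,1,1⟩ h=>⟨0,1⟩ k=>⟨0,0,1⟩
⟦path⟧: ⟨0 0 0; 1 0 0; 1 0 1⟩

Answer: ⟨0 0 0; 1 0 0; 1 0 1⟩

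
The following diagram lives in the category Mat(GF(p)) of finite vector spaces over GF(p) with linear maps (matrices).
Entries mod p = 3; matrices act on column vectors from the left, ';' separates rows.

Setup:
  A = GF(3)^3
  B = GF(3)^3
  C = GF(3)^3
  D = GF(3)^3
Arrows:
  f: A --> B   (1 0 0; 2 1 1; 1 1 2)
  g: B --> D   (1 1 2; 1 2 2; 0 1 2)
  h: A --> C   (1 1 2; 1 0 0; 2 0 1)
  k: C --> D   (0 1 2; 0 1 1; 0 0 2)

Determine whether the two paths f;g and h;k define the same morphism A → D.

1) trace f;g:
  e0=⟨1,0,0⟩ f-->⟨1,2,1⟩ g-->⟨2,1,1⟩
  e1=⟨0,1,0⟩ f-->⟨0,1,1⟩ g-->⟨0,1,0⟩
  e2=⟨0,0,1⟩ f-->⟨0,1,2⟩ g-->⟨2,0,2⟩
  result₁ = (2 0 2; 1 1 0; 1 0 2)
2) trace h;k:
  e0=⟨1,0,0⟩ h-->⟨1,1,2⟩ k-->⟨2,0,1⟩
  e1=⟨0,1,0⟩ h-->⟨1,0,0⟩ k-->⟨0,0,0⟩
  e2=⟨0,0,1⟩ h-->⟨2,0,1⟩ k-->⟨2,1,2⟩
  result₂ = (2 0 2; 0 0 1; 1 0 2)
Equal? differ; not commutative

Answer: DOES NOT COMMUTE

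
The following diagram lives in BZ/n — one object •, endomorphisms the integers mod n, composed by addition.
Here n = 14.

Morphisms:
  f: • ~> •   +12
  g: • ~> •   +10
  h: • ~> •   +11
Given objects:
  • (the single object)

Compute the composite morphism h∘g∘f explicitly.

Answer: +5

Work:
  0 +12≡12 +10≡8 +11≡5  (mod 14)
⟦path⟧: +5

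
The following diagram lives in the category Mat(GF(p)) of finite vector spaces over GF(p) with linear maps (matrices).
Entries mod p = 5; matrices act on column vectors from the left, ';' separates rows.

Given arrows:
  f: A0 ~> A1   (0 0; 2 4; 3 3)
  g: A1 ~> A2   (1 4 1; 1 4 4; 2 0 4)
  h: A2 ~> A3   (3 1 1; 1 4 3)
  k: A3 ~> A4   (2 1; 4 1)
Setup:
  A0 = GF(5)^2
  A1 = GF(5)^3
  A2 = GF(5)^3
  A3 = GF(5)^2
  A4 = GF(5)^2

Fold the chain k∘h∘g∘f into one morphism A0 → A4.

  e0=[1,0] f~>[0,2,3] g~>[1,0,2] h~>[0,2] k~>[2,2]
  e1=[0,1] f~>[0,4,3] g~>[4,3,2] h~>[2,2] k~>[1,0]
composite: (2 1; 2 0)

Answer: (2 1; 2 0)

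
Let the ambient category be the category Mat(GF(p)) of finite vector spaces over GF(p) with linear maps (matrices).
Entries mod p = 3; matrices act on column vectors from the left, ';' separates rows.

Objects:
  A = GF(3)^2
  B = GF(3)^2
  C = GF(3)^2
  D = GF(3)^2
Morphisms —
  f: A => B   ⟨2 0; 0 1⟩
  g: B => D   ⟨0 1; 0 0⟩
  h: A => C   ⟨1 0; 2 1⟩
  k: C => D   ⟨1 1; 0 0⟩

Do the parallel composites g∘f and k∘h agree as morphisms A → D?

Answer: COMMUTES

Derivation:
Path 1 = f;g:
  e0=(1,0) f=>(2,0) g=>(0,0)
  e1=(0,1) f=>(0,1) g=>(1,0)
  ⟦path⟧₁ = ⟨0 1; 0 0⟩
Path 2 = h;k:
  e0=(1,0) h=>(1,2) k=>(0,0)
  e1=(0,1) h=>(0,1) k=>(1,0)
  ⟦path⟧₂ = ⟨0 1; 0 0⟩
Equal? YES — commutes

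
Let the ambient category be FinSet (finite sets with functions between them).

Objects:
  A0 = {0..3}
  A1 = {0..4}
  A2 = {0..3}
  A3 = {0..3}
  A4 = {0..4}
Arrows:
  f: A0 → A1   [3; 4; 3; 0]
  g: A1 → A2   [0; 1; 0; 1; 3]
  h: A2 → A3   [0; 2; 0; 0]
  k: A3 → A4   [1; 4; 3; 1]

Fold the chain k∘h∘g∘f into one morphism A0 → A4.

Answer: [3; 1; 3; 1]

Work:
  0 f→3 g→1 h→2 k→3
  1 f→4 g→3 h→0 k→1
  2 f→3 g→1 h→2 k→3
  3 f→0 g→0 h→0 k→1
⟦path⟧: [3; 1; 3; 1]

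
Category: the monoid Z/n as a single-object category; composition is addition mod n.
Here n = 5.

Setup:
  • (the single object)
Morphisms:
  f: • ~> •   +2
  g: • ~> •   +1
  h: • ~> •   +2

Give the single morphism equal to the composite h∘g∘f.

Answer: +0

Trace:
  0 +2≡2 +1≡3 +2≡0  (mod 5)
composite: +0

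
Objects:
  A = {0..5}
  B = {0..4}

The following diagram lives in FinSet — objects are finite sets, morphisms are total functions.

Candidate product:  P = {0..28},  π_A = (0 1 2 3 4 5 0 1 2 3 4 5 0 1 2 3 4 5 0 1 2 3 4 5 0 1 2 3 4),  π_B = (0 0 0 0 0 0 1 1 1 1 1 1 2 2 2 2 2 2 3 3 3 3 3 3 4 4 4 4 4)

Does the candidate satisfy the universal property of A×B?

|A|·|B| = 6·5 = 30;  |P| = 29
  → cardinalities differ; no bijection possible.

Answer: NOT A VALID PRODUCT — |P|=29 ≠ |A|·|B|=30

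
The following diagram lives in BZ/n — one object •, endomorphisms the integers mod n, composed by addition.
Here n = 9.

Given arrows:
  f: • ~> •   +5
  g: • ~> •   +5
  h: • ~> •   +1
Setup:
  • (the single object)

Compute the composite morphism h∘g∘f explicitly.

  0 +5≡5 +5≡1 +1≡2  (mod 9)
result: +2

Answer: +2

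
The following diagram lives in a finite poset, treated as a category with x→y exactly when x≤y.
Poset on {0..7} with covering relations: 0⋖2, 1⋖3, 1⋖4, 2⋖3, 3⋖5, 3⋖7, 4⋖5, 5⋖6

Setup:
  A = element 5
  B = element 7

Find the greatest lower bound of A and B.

Lower bounds of A=5 and B=7: {0,1,2,3}
  0 <= 3
  1 <= 3
  2 <= 3
  3 <= 3
glb = 3

Answer: A∧B = 3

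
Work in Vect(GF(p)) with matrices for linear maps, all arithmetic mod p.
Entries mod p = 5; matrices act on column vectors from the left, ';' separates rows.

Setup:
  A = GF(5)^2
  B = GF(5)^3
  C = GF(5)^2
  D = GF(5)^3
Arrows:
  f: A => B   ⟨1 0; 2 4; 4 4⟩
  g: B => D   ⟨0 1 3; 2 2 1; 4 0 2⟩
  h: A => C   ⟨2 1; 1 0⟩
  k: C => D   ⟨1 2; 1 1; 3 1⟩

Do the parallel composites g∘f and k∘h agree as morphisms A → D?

Answer: DOES NOT COMMUTE

Work:
Path 1 = f;g:
  e0=(1,0) f=>(1,2,4) g=>(4,0,2)
  e1=(0,1) f=>(0,4,4) g=>(1,2,3)
  ⟦path⟧₁ = ⟨4 1; 0 2; 2 3⟩
Path 2 = h;k:
  e0=(1,0) h=>(2,1) k=>(4,3,2)
  e1=(0,1) h=>(1,0) k=>(1,1,3)
  ⟦path⟧₂ = ⟨4 1; 3 1; 2 3⟩
Equal? differ; not commutative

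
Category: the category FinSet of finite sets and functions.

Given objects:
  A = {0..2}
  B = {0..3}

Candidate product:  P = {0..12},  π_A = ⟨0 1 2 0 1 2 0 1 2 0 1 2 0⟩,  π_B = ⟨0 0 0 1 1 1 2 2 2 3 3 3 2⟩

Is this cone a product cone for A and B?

|A|·|B| = 3·4 = 12;  |P| = 13
  → cardinalities differ; no bijection possible.

Answer: NOT A VALID PRODUCT — |P|=13 ≠ |A|·|B|=12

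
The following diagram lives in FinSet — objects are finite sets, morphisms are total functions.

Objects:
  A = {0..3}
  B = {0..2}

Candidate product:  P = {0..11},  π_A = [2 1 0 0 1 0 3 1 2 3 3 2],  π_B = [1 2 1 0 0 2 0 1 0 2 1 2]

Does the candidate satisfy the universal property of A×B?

Answer: VALID PRODUCT

Work:
|A|·|B| = 4·3 = 12;  |P| = 12
Check the pairing map k ↦ (π_A(k), π_B(k)):
  0 ↦ (2,1)
  1 ↦ (1,2)
  2 ↦ (0,1)
  3 ↦ (0,0)
  4 ↦ (1,0)
  5 ↦ (0,2)
  6 ↦ (3,0)
  7 ↦ (1,1)
  8 ↦ (2,0)
  9 ↦ (3,2)
  10 ↦ (3,1)
  11 ↦ (2,2)
distinct pairs in image: 12 / 12 needed
  → bijection onto A×B; projections well-typed.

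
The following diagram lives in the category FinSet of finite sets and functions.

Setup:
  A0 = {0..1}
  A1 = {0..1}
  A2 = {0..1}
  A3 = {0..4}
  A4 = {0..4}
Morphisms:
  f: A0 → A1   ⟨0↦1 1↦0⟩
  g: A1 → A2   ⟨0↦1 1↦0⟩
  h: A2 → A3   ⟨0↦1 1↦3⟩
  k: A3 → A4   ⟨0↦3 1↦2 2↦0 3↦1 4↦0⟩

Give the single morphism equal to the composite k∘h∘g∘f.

Answer: ⟨0↦2 1↦1⟩

Work:
  0 f→1 g→0 h→1 k→2
  1 f→0 g→1 h→3 k→1
result: ⟨0↦2 1↦1⟩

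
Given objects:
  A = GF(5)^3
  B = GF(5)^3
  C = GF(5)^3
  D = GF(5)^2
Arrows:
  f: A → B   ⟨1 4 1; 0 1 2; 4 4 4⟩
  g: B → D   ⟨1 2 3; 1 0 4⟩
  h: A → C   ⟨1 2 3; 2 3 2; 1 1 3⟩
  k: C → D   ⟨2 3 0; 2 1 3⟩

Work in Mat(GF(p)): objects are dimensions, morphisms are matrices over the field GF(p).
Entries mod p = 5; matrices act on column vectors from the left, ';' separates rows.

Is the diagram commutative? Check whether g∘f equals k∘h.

Path 1 = f;g:
  e0=[1,0,0] f→[1,0,4] g→[3,2]
  e1=[0,1,0] f→[4,1,4] g→[3,0]
  e2=[0,0,1] f→[1,2,4] g→[2,2]
  ⟦path⟧₁ = ⟨3 3 2; 2 0 2⟩
Path 2 = h;k:
  e0=[1,0,0] h→[1,2,1] k→[3,2]
  e1=[0,1,0] h→[2,3,1] k→[3,0]
  e2=[0,0,1] h→[3,2,3] k→[2,2]
  ⟦path⟧₂ = ⟨3 3 2; 2 0 2⟩
Equal? YES — commutes

Answer: COMMUTES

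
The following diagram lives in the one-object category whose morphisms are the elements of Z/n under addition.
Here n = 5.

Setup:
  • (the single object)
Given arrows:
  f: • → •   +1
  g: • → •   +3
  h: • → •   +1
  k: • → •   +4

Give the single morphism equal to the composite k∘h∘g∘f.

  0 +1≡1 +3≡4 +1≡0 +4≡4  (mod 5)
composite: +4

Answer: +4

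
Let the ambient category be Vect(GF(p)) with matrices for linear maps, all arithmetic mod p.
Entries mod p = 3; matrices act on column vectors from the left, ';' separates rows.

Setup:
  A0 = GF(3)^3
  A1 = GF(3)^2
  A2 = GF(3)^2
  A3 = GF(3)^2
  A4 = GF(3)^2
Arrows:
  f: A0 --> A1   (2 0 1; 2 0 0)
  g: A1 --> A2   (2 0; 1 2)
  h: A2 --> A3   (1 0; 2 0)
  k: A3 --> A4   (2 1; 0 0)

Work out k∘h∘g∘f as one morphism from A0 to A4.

Answer: (1 0 2; 0 0 0)

Derivation:
  e0=[1,0,0] f-->[2,2] g-->[1,0] h-->[1,2] k-->[1,0]
  e1=[0,1,0] f-->[0,0] g-->[0,0] h-->[0,0] k-->[0,0]
  e2=[0,0,1] f-->[1,0] g-->[2,1] h-->[2,1] k-->[2,0]
⟦path⟧: (1 0 2; 0 0 0)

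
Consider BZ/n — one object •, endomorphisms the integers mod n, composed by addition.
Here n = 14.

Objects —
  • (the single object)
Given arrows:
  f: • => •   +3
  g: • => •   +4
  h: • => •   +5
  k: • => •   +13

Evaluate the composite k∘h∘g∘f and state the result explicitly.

  0 +3≡3 +4≡7 +5≡12 +13≡11  (mod 14)
result: +11

Answer: +11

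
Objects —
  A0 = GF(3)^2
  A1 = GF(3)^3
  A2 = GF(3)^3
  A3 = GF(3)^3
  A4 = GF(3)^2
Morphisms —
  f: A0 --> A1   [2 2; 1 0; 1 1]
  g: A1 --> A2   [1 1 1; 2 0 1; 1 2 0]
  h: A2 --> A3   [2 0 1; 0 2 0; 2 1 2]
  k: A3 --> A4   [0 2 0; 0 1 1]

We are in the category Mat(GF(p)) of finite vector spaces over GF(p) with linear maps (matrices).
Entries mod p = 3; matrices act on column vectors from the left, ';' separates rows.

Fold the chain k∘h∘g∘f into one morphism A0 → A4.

  e0=[1,0] f-->[2,1,1] g-->[1,2,1] h-->[0,1,0] k-->[2,1]
  e1=[0,1] f-->[2,0,1] g-->[0,2,2] h-->[2,1,0] k-->[2,1]
result: [2 2; 1 1]

Answer: [2 2; 1 1]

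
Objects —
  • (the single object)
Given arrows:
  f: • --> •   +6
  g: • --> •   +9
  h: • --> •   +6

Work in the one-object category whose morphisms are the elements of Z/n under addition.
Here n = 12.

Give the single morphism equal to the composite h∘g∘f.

Answer: +9

Trace:
  0 +6≡6 +9≡3 +6≡9  (mod 12)
result: +9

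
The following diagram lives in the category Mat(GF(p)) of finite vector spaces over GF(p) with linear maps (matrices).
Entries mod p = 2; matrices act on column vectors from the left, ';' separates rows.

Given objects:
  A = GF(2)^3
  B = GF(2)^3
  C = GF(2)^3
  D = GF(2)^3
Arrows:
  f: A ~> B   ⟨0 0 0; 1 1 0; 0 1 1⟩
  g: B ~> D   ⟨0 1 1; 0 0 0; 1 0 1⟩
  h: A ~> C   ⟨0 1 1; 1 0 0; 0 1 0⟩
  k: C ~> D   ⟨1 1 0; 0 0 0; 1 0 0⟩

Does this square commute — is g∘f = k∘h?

Along f;g (path 1):
  e0=(1,0,0) f~>(0,1,0) g~>(1,0,0)
  e1=(0,1,0) f~>(0,1,1) g~>(0,0,1)
  e2=(0,0,1) f~>(0,0,1) g~>(1,0,1)
  composite₁ = ⟨1 0 1; 0 0 0; 0 1 1⟩
Along h;k (path 2):
  e0=(1,0,0) h~>(0,1,0) k~>(1,0,0)
  e1=(0,1,0) h~>(1,0,1) k~>(1,0,1)
  e2=(0,0,1) h~>(1,0,0) k~>(1,0,1)
  composite₂ = ⟨1 1 1; 0 0 0; 0 1 1⟩
Equal? differ; not commutative

Answer: DOES NOT COMMUTE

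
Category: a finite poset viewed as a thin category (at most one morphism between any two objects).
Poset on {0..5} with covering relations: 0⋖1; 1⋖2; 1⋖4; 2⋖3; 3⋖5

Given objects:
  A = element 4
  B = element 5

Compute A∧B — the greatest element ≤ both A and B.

{x : x≤A ∧ x≤B} = {0,1}  (A=4, B=5)
  0 ≤ 1
  1 ≤ 1
glb = 1

Answer: A∧B = 1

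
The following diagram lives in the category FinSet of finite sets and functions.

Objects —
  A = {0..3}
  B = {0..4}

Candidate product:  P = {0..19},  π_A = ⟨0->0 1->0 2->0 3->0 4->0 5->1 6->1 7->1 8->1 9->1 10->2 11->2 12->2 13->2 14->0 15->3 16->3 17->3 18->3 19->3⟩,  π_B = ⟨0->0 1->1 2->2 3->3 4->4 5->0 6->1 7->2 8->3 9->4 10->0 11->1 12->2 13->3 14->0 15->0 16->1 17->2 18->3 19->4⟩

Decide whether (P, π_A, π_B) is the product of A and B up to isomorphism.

Answer: NOT A VALID PRODUCT — duplicate pair at indices 0,14

Derivation:
|A|·|B| = 4·5 = 20;  |P| = 20
Check the pairing map k ↦ (π_A(k), π_B(k)):
  0 -> (0,0)
  1 -> (0,1)
  2 -> (0,2)
  3 -> (0,3)
  4 -> (0,4)
  5 -> (1,0)
  6 -> (1,1)
  7 -> (1,2)
  8 -> (1,3)
  9 -> (1,4)
  10 -> (2,0)
  11 -> (2,1)
  12 -> (2,2)
  13 -> (2,3)
  14 -> (0,0)  ✗ repeats pair of k=0
  15 -> (3,0)
  16 -> (3,1)
  17 -> (3,2)
  18 -> (3,3)
  19 -> (3,4)
distinct pairs in image: 19 / 20 needed
  → (0,0) hit at k=0 and k=14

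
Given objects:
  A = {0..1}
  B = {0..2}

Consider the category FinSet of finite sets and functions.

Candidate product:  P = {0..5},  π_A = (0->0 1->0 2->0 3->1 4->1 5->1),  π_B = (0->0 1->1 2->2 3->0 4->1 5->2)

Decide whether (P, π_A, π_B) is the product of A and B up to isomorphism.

Answer: VALID PRODUCT

Derivation:
|A|·|B| = 2·3 = 6;  |P| = 6
Check the pairing map k ↦ (π_A(k), π_B(k)):
  0 -> (0,0)
  1 -> (0,1)
  2 -> (0,2)
  3 -> (1,0)
  4 -> (1,1)
  5 -> (1,2)
distinct pairs in image: 6 / 6 needed
  → bijection onto A×B; projections well-typed.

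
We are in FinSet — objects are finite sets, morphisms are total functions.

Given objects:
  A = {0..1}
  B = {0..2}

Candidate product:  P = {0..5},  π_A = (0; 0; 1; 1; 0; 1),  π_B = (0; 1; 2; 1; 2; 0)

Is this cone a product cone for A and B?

|A|·|B| = 2·3 = 6;  |P| = 6
Check the pairing map k ↦ (π_A(k), π_B(k)):
  0 -> (0,0)
  1 -> (0,1)
  2 -> (1,2)
  3 -> (1,1)
  4 -> (0,2)
  5 -> (1,0)
distinct pairs in image: 6 / 6 needed
  → bijection onto A×B; projections well-typed.

Answer: VALID PRODUCT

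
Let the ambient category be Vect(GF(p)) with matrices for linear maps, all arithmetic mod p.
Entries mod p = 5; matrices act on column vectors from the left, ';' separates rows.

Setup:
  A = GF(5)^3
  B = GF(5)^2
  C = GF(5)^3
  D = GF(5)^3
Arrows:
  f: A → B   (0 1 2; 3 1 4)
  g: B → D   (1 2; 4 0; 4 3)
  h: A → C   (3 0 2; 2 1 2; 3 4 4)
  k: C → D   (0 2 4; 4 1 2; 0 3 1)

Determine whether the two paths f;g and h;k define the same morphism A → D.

Along f;g (path 1):
  e0=⟨1,0,0⟩ f→⟨0,3⟩ g→⟨1,0,4⟩
  e1=⟨0,1,0⟩ f→⟨1,1⟩ g→⟨3,4,2⟩
  e2=⟨0,0,1⟩ f→⟨2,4⟩ g→⟨0,3,0⟩
  result₁ = (1 3 0; 0 4 3; 4 2 0)
Along h;k (path 2):
  e0=⟨1,0,0⟩ h→⟨3,2,3⟩ k→⟨1,0,4⟩
  e1=⟨0,1,0⟩ h→⟨0,1,4⟩ k→⟨3,4,2⟩
  e2=⟨0,0,1⟩ h→⟨2,2,4⟩ k→⟨0,3,0⟩
  result₂ = (1 3 0; 0 4 3; 4 2 0)
Equal? same morphism ✓

Answer: COMMUTES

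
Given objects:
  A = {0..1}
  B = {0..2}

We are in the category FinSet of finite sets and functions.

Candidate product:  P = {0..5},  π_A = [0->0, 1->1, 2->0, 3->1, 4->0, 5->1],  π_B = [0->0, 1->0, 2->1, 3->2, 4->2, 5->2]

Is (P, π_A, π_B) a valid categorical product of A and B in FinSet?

|A|·|B| = 2·3 = 6;  |P| = 6
Check the pairing map k ↦ (π_A(k), π_B(k)):
  0 -> (0,0)
  1 -> (1,0)
  2 -> (0,1)
  3 -> (1,2)
  4 -> (0,2)
  5 -> (1,2)  ✗ repeats pair of k=3
distinct pairs in image: 5 / 6 needed
  → (1,2) hit at k=3 and k=5

Answer: NOT A VALID PRODUCT — duplicate pair at indices 5,3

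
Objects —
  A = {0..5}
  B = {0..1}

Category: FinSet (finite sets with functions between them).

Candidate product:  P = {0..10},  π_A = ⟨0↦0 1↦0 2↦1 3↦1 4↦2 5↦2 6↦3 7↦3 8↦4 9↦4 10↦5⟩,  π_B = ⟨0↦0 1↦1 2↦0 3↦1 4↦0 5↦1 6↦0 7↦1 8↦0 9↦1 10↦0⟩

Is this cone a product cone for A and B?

Answer: NOT A VALID PRODUCT — |P|=11 ≠ |A|·|B|=12

Work:
|A|·|B| = 6·2 = 12;  |P| = 11
  → cardinalities differ; no bijection possible.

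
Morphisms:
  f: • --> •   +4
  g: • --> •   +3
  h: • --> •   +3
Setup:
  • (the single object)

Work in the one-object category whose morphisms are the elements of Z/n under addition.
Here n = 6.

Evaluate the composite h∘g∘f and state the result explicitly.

  0 +4≡4 +3≡1 +3≡4  (mod 6)
⟦path⟧: +4

Answer: +4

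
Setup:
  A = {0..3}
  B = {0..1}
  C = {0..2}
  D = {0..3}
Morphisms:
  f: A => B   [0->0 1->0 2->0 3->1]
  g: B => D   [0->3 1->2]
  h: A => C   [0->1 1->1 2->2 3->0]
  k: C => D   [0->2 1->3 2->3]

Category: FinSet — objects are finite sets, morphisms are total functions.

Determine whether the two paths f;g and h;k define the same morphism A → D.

Answer: COMMUTES

Derivation:
Along f;g (path 1):
  0 f=>0 g=>3
  1 f=>0 g=>3
  2 f=>0 g=>3
  3 f=>1 g=>2
  ⟦path⟧₁ = [0->3 1->3 2->3 3->2]
Along h;k (path 2):
  0 h=>1 k=>3
  1 h=>1 k=>3
  2 h=>2 k=>3
  3 h=>0 k=>2
  ⟦path⟧₂ = [0->3 1->3 2->3 3->2]
Equal? equal; square commutes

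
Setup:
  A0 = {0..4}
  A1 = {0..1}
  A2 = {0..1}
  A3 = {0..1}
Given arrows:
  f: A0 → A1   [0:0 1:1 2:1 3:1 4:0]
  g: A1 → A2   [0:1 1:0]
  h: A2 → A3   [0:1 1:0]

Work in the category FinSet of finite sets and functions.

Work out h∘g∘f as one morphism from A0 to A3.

Answer: [0:0 1:1 2:1 3:1 4:0]

Work:
  0 f→0 g→1 h→0
  1 f→1 g→0 h→1
  2 f→1 g→0 h→1
  3 f→1 g→0 h→1
  4 f→0 g→1 h→0
result: [0:0 1:1 2:1 3:1 4:0]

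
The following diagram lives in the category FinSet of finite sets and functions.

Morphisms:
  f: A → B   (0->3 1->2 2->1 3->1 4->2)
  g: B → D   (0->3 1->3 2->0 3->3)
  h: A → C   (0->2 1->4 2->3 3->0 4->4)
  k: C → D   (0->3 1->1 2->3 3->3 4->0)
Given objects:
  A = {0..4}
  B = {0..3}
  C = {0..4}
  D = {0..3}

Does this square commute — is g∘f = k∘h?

Answer: COMMUTES

Work:
1) trace f;g:
  0 f→3 g→3
  1 f→2 g→0
  2 f→1 g→3
  3 f→1 g→3
  4 f→2 g→0
  ⟦path⟧₁ = (0->3 1->0 2->3 3->3 4->0)
2) trace h;k:
  0 h→2 k→3
  1 h→4 k→0
  2 h→3 k→3
  3 h→0 k→3
  4 h→4 k→0
  ⟦path⟧₂ = (0->3 1->0 2->3 3->3 4->0)
Equal? equal; square commutes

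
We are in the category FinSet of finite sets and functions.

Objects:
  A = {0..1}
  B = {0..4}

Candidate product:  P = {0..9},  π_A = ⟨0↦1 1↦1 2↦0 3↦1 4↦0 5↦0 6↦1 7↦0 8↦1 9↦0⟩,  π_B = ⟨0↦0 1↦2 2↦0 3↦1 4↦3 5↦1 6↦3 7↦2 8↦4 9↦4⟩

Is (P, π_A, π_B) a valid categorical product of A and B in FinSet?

Answer: VALID PRODUCT

Trace:
|A|·|B| = 2·5 = 10;  |P| = 10
Check the pairing map k ↦ (π_A(k), π_B(k)):
  0 ↦ (1,0)
  1 ↦ (1,2)
  2 ↦ (0,0)
  3 ↦ (1,1)
  4 ↦ (0,3)
  5 ↦ (0,1)
  6 ↦ (1,3)
  7 ↦ (0,2)
  8 ↦ (1,4)
  9 ↦ (0,4)
distinct pairs in image: 10 / 10 needed
  → bijection onto A×B; projections well-typed.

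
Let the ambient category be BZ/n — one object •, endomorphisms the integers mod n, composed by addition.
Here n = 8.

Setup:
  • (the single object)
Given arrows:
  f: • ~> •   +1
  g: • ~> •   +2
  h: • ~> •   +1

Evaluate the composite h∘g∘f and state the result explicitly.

  0 +1≡1 +2≡3 +1≡4  (mod 8)
⟦path⟧: +4

Answer: +4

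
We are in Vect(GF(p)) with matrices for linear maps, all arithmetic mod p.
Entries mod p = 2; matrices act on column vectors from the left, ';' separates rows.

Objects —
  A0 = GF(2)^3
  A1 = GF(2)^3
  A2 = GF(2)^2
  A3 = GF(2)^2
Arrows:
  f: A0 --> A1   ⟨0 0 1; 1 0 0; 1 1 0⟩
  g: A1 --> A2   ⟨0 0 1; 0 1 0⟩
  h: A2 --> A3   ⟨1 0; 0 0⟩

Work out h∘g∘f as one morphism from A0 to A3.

Answer: ⟨1 1 0; 0 0 0⟩

Derivation:
  e0=(1,0,0) f-->(0,1,1) g-->(1,1) h-->(1,0)
  e1=(0,1,0) f-->(0,0,1) g-->(1,0) h-->(1,0)
  e2=(0,0,1) f-->(1,0,0) g-->(0,0) h-->(0,0)
composite: ⟨1 1 0; 0 0 0⟩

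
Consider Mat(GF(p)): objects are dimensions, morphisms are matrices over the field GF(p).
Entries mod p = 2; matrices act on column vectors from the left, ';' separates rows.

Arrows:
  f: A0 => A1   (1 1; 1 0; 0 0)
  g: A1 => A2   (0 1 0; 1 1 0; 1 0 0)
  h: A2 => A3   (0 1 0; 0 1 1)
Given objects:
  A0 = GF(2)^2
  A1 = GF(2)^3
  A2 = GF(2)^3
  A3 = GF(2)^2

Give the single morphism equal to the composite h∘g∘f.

Answer: (0 1; 1 0)

Derivation:
  e0=(1,0) f=>(1,1,0) g=>(1,0,1) h=>(0,1)
  e1=(0,1) f=>(1,0,0) g=>(0,1,1) h=>(1,0)
⟦path⟧: (0 1; 1 0)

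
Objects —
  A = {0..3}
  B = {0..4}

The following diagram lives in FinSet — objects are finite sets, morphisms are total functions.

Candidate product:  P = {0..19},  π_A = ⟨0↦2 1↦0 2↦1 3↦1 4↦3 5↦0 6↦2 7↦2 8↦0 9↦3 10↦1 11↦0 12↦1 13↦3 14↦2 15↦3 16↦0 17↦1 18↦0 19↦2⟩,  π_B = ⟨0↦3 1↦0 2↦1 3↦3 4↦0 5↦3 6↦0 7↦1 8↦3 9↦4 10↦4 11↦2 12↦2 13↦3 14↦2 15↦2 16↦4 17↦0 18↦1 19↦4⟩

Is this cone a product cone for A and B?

Answer: NOT A VALID PRODUCT — duplicate pair at indices 5,8

Derivation:
|A|·|B| = 4·5 = 20;  |P| = 20
Check the pairing map k ↦ (π_A(k), π_B(k)):
  0 ↦ (2,3)
  1 ↦ (0,0)
  2 ↦ (1,1)
  3 ↦ (1,3)
  4 ↦ (3,0)
  5 ↦ (0,3)
  6 ↦ (2,0)
  7 ↦ (2,1)
  8 ↦ (0,3)  ✗ repeats pair of k=5
  9 ↦ (3,4)
  10 ↦ (1,4)
  11 ↦ (0,2)
  12 ↦ (1,2)
  13 ↦ (3,3)
  14 ↦ (2,2)
  15 ↦ (3,2)
  16 ↦ (0,4)
  17 ↦ (1,0)
  18 ↦ (0,1)
  19 ↦ (2,4)
distinct pairs in image: 19 / 20 needed
  → (0,3) hit at k=5 and k=8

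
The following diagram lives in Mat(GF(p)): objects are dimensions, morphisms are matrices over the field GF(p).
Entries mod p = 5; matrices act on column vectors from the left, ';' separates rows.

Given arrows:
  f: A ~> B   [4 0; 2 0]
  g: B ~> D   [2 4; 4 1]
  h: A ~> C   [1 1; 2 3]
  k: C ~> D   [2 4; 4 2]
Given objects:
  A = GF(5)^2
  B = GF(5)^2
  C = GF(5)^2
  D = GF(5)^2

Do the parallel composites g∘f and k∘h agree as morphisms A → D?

Answer: DOES NOT COMMUTE

Work:
1) trace f;g:
  e0=[1,0] f~>[4,2] g~>[1,3]
  e1=[0,1] f~>[0,0] g~>[0,0]
  composite₁ = [1 0; 3 0]
2) trace h;k:
  e0=[1,0] h~>[1,2] k~>[0,3]
  e1=[0,1] h~>[1,3] k~>[4,0]
  composite₂ = [0 4; 3 0]
Equal? differ; not commutative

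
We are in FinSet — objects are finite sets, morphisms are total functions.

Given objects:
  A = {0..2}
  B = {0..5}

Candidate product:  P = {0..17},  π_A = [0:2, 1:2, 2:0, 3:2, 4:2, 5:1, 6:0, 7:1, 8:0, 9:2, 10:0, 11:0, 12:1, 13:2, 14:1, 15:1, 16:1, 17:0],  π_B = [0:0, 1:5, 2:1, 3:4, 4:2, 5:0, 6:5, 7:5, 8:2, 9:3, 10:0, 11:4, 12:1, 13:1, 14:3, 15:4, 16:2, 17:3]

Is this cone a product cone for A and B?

|A|·|B| = 3·6 = 18;  |P| = 18
Check the pairing map k ↦ (π_A(k), π_B(k)):
  0 : (2,0)
  1 : (2,5)
  2 : (0,1)
  3 : (2,4)
  4 : (2,2)
  5 : (1,0)
  6 : (0,5)
  7 : (1,5)
  8 : (0,2)
  9 : (2,3)
  10 : (0,0)
  11 : (0,4)
  12 : (1,1)
  13 : (2,1)
  14 : (1,3)
  15 : (1,4)
  16 : (1,2)
  17 : (0,3)
distinct pairs in image: 18 / 18 needed
  → bijection onto A×B; projections well-typed.

Answer: VALID PRODUCT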